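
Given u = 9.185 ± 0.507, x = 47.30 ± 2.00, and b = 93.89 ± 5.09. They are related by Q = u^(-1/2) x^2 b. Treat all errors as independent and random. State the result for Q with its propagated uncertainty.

69310 ± 7220

Q is a product of powers, so relative uncertainties combine in quadrature:
  (−½·δu/u)² = (-0.5×0.0552)² = 0.000762;  (2·δx/x)² = (2×0.0423)² = 0.00715;  (1·δb/b)² = (1×0.0542)² = 0.00294
δQ/Q = √(0.0109) = 0.104
Q = 69310, so δQ = 0.104 × 69310 = 7220.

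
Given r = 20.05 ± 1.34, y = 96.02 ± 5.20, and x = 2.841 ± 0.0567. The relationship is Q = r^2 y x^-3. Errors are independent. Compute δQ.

Since Q is a product/quotient, work with relative uncertainties:
  (2·δr/r)² = (2×0.0668)² = 0.0179;  (1·δy/y)² = (1×0.0542)² = 0.00293;  (-3·δx/x)² = (-3×0.0200)² = 0.00358
δQ/Q = √(0.0244) = 0.156
Q = 1683, so δQ = 0.156 × 1683 = 263.

263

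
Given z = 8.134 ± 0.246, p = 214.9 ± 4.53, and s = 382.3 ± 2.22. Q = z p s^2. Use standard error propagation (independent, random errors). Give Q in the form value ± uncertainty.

Since Q is a product/quotient, work with relative uncertainties:
  (1·δz/z)² = (1×0.0302)² = 0.000915;  (1·δp/p)² = (1×0.0211)² = 0.000444;  (2·δs/s)² = (2×0.00581)² = 0.000135
δQ/Q = √(0.00149) = 0.0387
Q = 2.555e+08, so δQ = 0.0387 × 2.555e+08 = 9.87e+06.

(2.555 ± 0.0987) × 10^8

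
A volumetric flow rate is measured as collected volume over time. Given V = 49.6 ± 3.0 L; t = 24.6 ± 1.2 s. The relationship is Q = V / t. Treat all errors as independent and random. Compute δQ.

0.157 L/s

Since Q is a product/quotient, work with relative uncertainties:
  (1·δV/V)² = (1×0.0605)² = 0.00366;  (-1·δt/t)² = (-1×0.0488)² = 0.00238
δQ/Q = √(0.00604) = 0.0777
Q = 2.02 L/s, so δQ = 0.0777 × 2.02 = 0.157 L/s.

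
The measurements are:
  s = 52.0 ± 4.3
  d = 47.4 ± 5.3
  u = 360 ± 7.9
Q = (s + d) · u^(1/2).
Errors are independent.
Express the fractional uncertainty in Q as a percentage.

6.95%

Let w = s + d = 99.4. δw = √(δs² + δd²) = √(18.5 + 28.1) = 6.82, so δw/w = 0.0687.
Q is then a monomial in w, u:
δQ/Q = √((δw/w)² + (½·δu/u)²) = √(0.00471 + 0.000120) = 0.0695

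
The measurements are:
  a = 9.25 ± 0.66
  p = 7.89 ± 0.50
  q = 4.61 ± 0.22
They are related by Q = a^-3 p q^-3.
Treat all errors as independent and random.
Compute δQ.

2.7e-05

Q is a product of powers, so relative uncertainties combine in quadrature:
  (-3·δa/a)² = (-3×0.0714)² = 0.0458;  (1·δp/p)² = (1×0.0634)² = 0.00402;  (-3·δq/q)² = (-3×0.0477)² = 0.0205
δQ/Q = √(0.0703) = 0.265
Q = 0.000102, so δQ = 0.265 × 0.000102 = 2.7e-05.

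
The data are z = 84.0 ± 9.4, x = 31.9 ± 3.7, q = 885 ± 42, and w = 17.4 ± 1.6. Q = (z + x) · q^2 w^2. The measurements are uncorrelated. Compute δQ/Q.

0.225

Let u = z + x = 116. δu = √(δz² + δx²) = √(88.4 + 13.7) = 10.1, so δu/u = 0.0872.
Q is then a monomial in u, q, w:
δQ/Q = √((δu/u)² + (2·δq/q)² + (2·δw/w)²) = √(0.00760 + 0.00901 + 0.0338) = 0.225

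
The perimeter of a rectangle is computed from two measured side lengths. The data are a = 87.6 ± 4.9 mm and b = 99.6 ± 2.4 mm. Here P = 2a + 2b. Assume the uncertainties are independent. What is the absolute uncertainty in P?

10.9 mm

P is a linear combination, so absolute uncertainties add in quadrature:
  (2·δa)² = 96.0;  (2·δb)² = 23.0
δP = √(119) = 10.9 mm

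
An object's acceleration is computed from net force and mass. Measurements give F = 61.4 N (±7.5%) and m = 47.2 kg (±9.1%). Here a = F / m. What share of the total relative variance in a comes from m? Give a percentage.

(δa/a)² = (1·δF/F)² + (-1·δm/m)²
  F term: (1×0.0750)² = 0.00562
  m term: (-1×0.0910)² = 0.00828
Total = 0.0139. Share from m = 0.00828/0.0139 = 0.595.

59.5%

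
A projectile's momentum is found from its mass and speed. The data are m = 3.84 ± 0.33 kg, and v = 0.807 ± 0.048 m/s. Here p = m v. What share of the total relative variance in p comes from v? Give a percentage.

32.4%

(δp/p)² = (1·δm/m)² + (1·δv/v)²
  m term: (1×0.0859)² = 0.00739
  v term: (1×0.0595)² = 0.00354
Total = 0.0109. Share from v = 0.00354/0.0109 = 0.324.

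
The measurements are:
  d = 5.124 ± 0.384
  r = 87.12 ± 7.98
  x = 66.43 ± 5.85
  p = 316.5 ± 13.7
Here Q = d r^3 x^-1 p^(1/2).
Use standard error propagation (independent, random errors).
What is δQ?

Relative error in a monomial: (δQ/Q)² = Σ (nᵢ · δxᵢ/xᵢ)².
  (1·δd/d)² = (1×0.0749)² = 0.00562;  (3·δr/r)² = (3×0.0916)² = 0.0755;  (-1·δx/x)² = (-1×0.0881)² = 0.00776;  (½·δp/p)² = (0.5×0.0433)² = 0.000468
δQ/Q = √(0.0894) = 0.299
Q = 907400, so δQ = 0.299 × 907400 = 2.71e+05.

2.71e+05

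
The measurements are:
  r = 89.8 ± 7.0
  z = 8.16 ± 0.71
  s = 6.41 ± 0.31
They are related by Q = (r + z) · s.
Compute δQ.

54.4

Let u = r + z = 98.0. δu = √(δr² + δz²) = √(49.0 + 0.504) = 7.04, so δu/u = 0.0718.
Q is then a monomial in u, s:
δQ/Q = √((δu/u)² + (1·δs/s)²) = √(0.00516 + 0.00234) = 0.0866
Q = 628, so δQ = 0.0866 × 628 = 54.4.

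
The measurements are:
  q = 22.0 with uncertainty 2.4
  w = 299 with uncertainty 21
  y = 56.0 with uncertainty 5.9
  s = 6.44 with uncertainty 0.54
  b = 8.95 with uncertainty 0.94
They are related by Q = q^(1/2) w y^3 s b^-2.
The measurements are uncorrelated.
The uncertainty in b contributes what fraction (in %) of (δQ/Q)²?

(δQ/Q)² = (½·δq/q)² + (1·δw/w)² + (3·δy/y)² + (1·δs/s)² + (-2·δb/b)²
  q term: (0.5×0.109)² = 0.00298
  w term: (1×0.0702)² = 0.00493
  y term: (3×0.105)² = 0.0999
  s term: (1×0.0839)² = 0.00703
  b term: (-2×0.105)² = 0.0441
Total = 0.159. Share from b = 0.0441/0.159 = 0.278.

27.8%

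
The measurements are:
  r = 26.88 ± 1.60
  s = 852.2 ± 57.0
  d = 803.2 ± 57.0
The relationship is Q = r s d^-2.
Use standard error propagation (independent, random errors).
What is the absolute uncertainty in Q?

0.00596

Q is a product of powers, so relative uncertainties combine in quadrature:
  (1·δr/r)² = (1×0.0595)² = 0.00354;  (1·δs/s)² = (1×0.0669)² = 0.00447;  (-2·δd/d)² = (-2×0.0710)² = 0.0201
δQ/Q = √(0.0282) = 0.168
Q = 0.03551, so δQ = 0.168 × 0.03551 = 0.00596.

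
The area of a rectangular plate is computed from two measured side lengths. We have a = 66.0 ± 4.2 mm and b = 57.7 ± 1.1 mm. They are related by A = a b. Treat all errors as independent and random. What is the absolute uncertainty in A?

For a monomial A ∝ a, b, fractional errors add in quadrature:
  (1·δa/a)² = (1×0.0636)² = 0.00405;  (1·δb/b)² = (1×0.0191)² = 0.000363
δA/A = √(0.00441) = 0.0664
A = 3810 mm^2, so δA = 0.0664 × 3810 = 253 mm^2.

253 mm^2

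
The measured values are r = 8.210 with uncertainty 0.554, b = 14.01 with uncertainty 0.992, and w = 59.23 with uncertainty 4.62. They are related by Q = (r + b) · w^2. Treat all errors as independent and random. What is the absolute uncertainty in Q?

12800

Let u = r + b = 22.22. δu = √(δr² + δb²) = √(0.307 + 0.984) = 1.14, so δu/u = 0.0511.
Q is then a monomial in u, w:
δQ/Q = √((δu/u)² + (2·δw/w)²) = √(0.00261 + 0.0243) = 0.164
Q = 77950, so δQ = 0.164 × 77950 = 12800.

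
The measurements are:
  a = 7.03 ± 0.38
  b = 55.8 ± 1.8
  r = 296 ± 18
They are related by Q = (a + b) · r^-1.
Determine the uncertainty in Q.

Let u = a + b = 62.8. δu = √(δa² + δb²) = √(0.144 + 3.24) = 1.84, so δu/u = 0.0293.
Q is then a monomial in u, r:
δQ/Q = √((δu/u)² + (-1·δr/r)²) = √(0.000857 + 0.00370) = 0.0675
Q = 0.212, so δQ = 0.0675 × 0.212 = 0.0143.

0.0143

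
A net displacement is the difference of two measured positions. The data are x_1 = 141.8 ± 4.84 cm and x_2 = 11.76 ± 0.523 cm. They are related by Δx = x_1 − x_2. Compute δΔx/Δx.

0.0374

For a sum/difference, combine absolute errors in quadrature:
  (δx_1)² = 23.4;  (δx_2)² = 0.274
δΔx = √(23.7) = 4.87 cm
Δx = 130.0 cm, so δΔx/Δx = 4.87/130.0 = 0.0374.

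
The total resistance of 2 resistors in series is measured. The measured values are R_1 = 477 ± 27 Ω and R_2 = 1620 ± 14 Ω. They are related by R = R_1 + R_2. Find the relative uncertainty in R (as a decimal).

0.0145

R is a linear combination, so absolute uncertainties add in quadrature:
  (δR_1)² = 729;  (δR_2)² = 196
δR = √(925) = 30.4 Ω
R = 2100 Ω, so δR/R = 30.4/2100 = 0.0145.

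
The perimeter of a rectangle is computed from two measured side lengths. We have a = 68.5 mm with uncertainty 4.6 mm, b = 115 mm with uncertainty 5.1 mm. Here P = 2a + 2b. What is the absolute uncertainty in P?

Each term contributes (cᵢ δxᵢ)² to (δP)²:
  (2·δa)² = 84.6;  (2·δb)² = 104
δP = √(189) = 13.7 mm

13.7 mm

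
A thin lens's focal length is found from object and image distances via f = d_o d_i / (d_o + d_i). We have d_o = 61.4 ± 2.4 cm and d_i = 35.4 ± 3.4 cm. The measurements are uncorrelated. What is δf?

∂f/∂d_o = (d_i/(d_o+d_i))² = 0.134;  ∂f/∂d_i = (d_o/(d_o+d_i))² = 0.402
δf = √((∂f/∂d_o · δd_o)² + (∂f/∂d_i · δd_i)²) = √(0.103 + 1.87) = 1.41 cm

1.41 cm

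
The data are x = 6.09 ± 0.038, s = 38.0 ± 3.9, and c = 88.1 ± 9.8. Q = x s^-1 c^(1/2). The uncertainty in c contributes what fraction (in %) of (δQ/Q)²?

(δQ/Q)² = (1·δx/x)² + (-1·δs/s)² + (½·δc/c)²
  x term: (1×0.00624)² = 3.89e-05
  s term: (-1×0.103)² = 0.0105
  c term: (0.5×0.111)² = 0.00309
Total = 0.0137. Share from c = 0.00309/0.0137 = 0.226.

22.6%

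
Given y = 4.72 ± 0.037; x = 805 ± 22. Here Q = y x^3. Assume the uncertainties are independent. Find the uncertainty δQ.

For a monomial Q ∝ y, x^3, fractional errors add in quadrature:
  (1·δy/y)² = (1×0.00784)² = 6.14e-05;  (3·δx/x)² = (3×0.0273)² = 0.00672
δQ/Q = √(0.00678) = 0.0824
Q = 2.46e+09, so δQ = 0.0824 × 2.46e+09 = 2.03e+08.

2.03e+08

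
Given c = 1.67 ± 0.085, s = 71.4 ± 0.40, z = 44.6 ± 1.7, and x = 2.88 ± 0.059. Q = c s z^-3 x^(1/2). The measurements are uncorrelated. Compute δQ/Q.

For a monomial Q ∝ c, s, z^-3, x^(1/2), fractional errors add in quadrature:
  (1·δc/c)² = (1×0.0509)² = 0.00259;  (1·δs/s)² = (1×0.00560)² = 3.14e-05;  (-3·δz/z)² = (-3×0.0381)² = 0.0131;  (½·δx/x)² = (0.5×0.0205)² = 0.000105
δQ/Q = √(0.0158) = 0.126

0.126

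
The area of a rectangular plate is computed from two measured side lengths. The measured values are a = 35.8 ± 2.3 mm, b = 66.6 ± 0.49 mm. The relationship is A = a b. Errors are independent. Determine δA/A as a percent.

6.47%

For a monomial A ∝ a, b, fractional errors add in quadrature:
  (1·δa/a)² = (1×0.0642)² = 0.00413;  (1·δb/b)² = (1×0.00736)² = 5.41e-05
δA/A = √(0.00418) = 0.0647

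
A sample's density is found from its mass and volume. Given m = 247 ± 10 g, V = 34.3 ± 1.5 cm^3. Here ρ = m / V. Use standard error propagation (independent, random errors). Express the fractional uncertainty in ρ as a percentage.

5.96%

For a monomial ρ ∝ m, V^-1, fractional errors add in quadrature:
  (1·δm/m)² = (1×0.0405)² = 0.00164;  (-1·δV/V)² = (-1×0.0437)² = 0.00191
δρ/ρ = √(0.00355) = 0.0596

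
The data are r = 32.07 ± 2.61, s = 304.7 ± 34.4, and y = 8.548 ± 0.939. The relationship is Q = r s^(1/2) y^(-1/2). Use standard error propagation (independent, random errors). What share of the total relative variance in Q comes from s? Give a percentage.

(δQ/Q)² = (1·δr/r)² + (½·δs/s)² + (−½·δy/y)²
  r term: (1×0.0814)² = 0.00662
  s term: (0.5×0.113)² = 0.00319
  y term: (-0.5×0.110)² = 0.00302
Total = 0.0128. Share from s = 0.00319/0.0128 = 0.248.

24.8%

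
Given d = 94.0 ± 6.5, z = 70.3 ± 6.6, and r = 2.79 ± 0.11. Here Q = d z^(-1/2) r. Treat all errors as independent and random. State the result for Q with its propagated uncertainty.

31.3 ± 2.89

Products/powers → add relative errors in quadrature, weighted by exponent:
  (1·δd/d)² = (1×0.0691)² = 0.00478;  (−½·δz/z)² = (-0.5×0.0939)² = 0.00220;  (1·δr/r)² = (1×0.0394)² = 0.00155
δQ/Q = √(0.00854) = 0.0924
Q = 31.3, so δQ = 0.0924 × 31.3 = 2.89.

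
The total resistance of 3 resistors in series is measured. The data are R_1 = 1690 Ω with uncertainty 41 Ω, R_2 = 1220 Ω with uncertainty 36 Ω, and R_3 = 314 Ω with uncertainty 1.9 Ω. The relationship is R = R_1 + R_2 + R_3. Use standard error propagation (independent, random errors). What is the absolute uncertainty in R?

Each term contributes (cᵢ δxᵢ)² to (δR)²:
  (δR_1)² = 1680;  (δR_2)² = 1300;  (δR_3)² = 3.61
δR = √(2980) = 54.6 Ω

54.6 Ω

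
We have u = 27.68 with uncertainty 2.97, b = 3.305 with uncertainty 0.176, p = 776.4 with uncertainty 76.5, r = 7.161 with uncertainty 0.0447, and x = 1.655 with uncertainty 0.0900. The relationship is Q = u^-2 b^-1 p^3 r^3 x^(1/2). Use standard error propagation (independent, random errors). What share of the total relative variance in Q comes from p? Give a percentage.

63.6%

(δQ/Q)² = (-2·δu/u)² + (-1·δb/b)² + (3·δp/p)² + (3·δr/r)² + (½·δx/x)²
  u term: (-2×0.107)² = 0.0461
  b term: (-1×0.0533)² = 0.00284
  p term: (3×0.0985)² = 0.0874
  r term: (3×0.00624)² = 0.000351
  x term: (0.5×0.0544)² = 0.000739
Total = 0.137. Share from p = 0.0874/0.137 = 0.636.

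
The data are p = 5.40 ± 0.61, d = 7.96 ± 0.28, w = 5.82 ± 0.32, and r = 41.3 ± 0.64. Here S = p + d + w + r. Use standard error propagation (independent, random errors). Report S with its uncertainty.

60.5 ± 0.981

Each term contributes (cᵢ δxᵢ)² to (δS)²:
  (δp)² = 0.372;  (δd)² = 0.0784;  (δw)² = 0.102;  (δr)² = 0.410
δS = √(0.963) = 0.981
S = 60.5.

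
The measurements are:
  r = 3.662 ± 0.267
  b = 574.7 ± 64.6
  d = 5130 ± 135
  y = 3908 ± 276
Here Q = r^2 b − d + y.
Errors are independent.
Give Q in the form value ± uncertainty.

6485 ± 1450

Let p = r^2·b = 7707. δp/p = √((2·δr/r)² + (1·δb/b)²) = √(0.0213 + 0.0126) = 0.184, so δp = 1420.
Q = p − d + y: δQ = √(δp² + δd² + δy²) = √(2.01e+06 + 18200 + 76200) = 1450
Q = 6485.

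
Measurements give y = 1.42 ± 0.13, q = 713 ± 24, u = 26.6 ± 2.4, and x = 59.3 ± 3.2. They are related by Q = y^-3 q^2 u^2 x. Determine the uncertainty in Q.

Products/powers → add relative errors in quadrature, weighted by exponent:
  (-3·δy/y)² = (-3×0.0915)² = 0.0754;  (2·δq/q)² = (2×0.0337)² = 0.00453;  (2·δu/u)² = (2×0.0902)² = 0.0326;  (1·δx/x)² = (1×0.0540)² = 0.00291
δQ/Q = √(0.115) = 0.340
Q = 7.45e+09, so δQ = 0.340 × 7.45e+09 = 2.53e+09.

2.53e+09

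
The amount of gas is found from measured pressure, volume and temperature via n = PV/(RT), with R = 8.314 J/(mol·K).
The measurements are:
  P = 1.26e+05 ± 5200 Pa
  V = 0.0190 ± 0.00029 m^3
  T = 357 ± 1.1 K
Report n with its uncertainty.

0.807 ± 0.0356 mol

Products/powers → add relative errors in quadrature, weighted by exponent:
  (1·δP/P)² = (1×0.0413)² = 0.00170;  (1·δV/V)² = (1×0.0153)² = 0.000233;  (-1·δT/T)² = (-1×0.00308)² = 9.49e-06
δn/n = √(0.00195) = 0.0441
n = 0.807 mol, so δn = 0.0441 × 0.807 = 0.0356 mol.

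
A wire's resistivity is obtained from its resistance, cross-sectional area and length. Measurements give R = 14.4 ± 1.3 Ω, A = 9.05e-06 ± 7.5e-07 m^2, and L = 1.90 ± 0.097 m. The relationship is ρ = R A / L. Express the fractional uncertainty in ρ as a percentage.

Each factor contributes (exponent × relative error)² to (δρ/ρ)²:
  (1·δR/R)² = (1×0.0903)² = 0.00815;  (1·δA/A)² = (1×0.0829)² = 0.00687;  (-1·δL/L)² = (-1×0.0511)² = 0.00261
δρ/ρ = √(0.0176) = 0.133

13.3%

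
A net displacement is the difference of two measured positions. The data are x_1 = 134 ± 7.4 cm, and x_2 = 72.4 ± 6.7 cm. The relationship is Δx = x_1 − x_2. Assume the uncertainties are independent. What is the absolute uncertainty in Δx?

Sums and differences: (δΔx)² = Σ (cᵢ δxᵢ)².
  (δx_1)² = 54.8;  (δx_2)² = 44.9
δΔx = √(99.7) = 9.98 cm

9.98 cm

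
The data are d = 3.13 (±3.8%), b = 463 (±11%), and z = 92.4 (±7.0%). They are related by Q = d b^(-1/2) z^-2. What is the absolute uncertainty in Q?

2.64e-06

Relative error in a monomial: (δQ/Q)² = Σ (nᵢ · δxᵢ/xᵢ)².
  (1·δd/d)² = (1×0.0380)² = 0.00144;  (−½·δb/b)² = (-0.5×0.110)² = 0.00302;  (-2·δz/z)² = (-2×0.0700)² = 0.0196
δQ/Q = √(0.0241) = 0.155
Q = 1.7e-05, so δQ = 0.155 × 1.7e-05 = 2.64e-06.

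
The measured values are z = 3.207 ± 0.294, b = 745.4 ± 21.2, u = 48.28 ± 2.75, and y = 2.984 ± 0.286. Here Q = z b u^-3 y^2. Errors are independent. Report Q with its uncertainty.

0.1891 ± 0.0519

Relative error in a monomial: (δQ/Q)² = Σ (nᵢ · δxᵢ/xᵢ)².
  (1·δz/z)² = (1×0.0917)² = 0.00840;  (1·δb/b)² = (1×0.0284)² = 0.000809;  (-3·δu/u)² = (-3×0.0570)² = 0.0292;  (2·δy/y)² = (2×0.0958)² = 0.0367
δQ/Q = √(0.0752) = 0.274
Q = 0.1891, so δQ = 0.274 × 0.1891 = 0.0519.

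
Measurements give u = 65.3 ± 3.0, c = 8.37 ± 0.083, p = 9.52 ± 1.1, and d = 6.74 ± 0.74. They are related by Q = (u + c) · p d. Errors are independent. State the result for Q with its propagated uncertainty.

Let w = u + c = 73.7. δw = √(δu² + δc²) = √(9.00 + 0.00689) = 3.00, so δw/w = 0.0407.
Q is then a monomial in w, p, d:
δQ/Q = √((δw/w)² + (1·δp/p)² + (1·δd/d)²) = √(0.00166 + 0.0134 + 0.0121) = 0.165
Q = 4730, so δQ = 0.165 × 4730 = 778.

4730 ± 778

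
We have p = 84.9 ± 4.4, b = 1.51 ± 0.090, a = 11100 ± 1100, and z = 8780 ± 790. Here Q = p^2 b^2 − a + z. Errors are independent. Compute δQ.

Let w = p^2·b^2 = 16400. δw/w = √((2·δp/p)² + (2·δb/b)²) = √(0.0107 + 0.0142) = 0.158, so δw = 2600.
Q = w − a + z: δQ = √(δw² + δa² + δz²) = √(6.74e+06 + 1.21e+06 + 6.24e+05) = 2930

2930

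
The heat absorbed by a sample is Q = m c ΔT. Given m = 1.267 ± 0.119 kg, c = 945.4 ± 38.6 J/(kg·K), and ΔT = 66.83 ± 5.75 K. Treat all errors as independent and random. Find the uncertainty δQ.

10700 J

For a monomial Q ∝ m, c, ΔT, fractional errors add in quadrature:
  (1·δm/m)² = (1×0.0939)² = 0.00882;  (1·δc/c)² = (1×0.0408)² = 0.00167;  (1·δΔT/ΔT)² = (1×0.0860)² = 0.00740
δQ/Q = √(0.0179) = 0.134
Q = 80050 J, so δQ = 0.134 × 80050 = 10700 J.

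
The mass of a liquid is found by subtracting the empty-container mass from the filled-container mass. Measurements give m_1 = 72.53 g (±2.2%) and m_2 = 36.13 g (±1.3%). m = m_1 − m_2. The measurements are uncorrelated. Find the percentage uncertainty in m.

4.57%

Sums and differences: (δm)² = Σ (cᵢ δxᵢ)².
  (δm_1)² = 2.55;  (δm_2)² = 0.221
δm = √(2.77) = 1.66 g
m = 36.40 g, so δm/m = 1.66/36.40 = 0.0457.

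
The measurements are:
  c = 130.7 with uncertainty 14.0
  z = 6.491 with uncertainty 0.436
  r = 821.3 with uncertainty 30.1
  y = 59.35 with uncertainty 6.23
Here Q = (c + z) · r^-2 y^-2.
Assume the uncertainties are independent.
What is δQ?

1.41e-08

Let u = c + z = 137.2. δu = √(δc² + δz²) = √(196 + 0.190) = 14.0, so δu/u = 0.102.
Q is then a monomial in u, r, y:
δQ/Q = √((δu/u)² + (-2·δr/r)² + (-2·δy/y)²) = √(0.0104 + 0.00537 + 0.0441) = 0.245
Q = 5.774e-08, so δQ = 0.245 × 5.774e-08 = 1.41e-08.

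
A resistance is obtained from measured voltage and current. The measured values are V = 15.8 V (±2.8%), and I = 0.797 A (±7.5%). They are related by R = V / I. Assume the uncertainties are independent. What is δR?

Each factor contributes (exponent × relative error)² to (δR/R)²:
  (1·δV/V)² = (1×0.0280)² = 0.000784;  (-1·δI/I)² = (-1×0.0750)² = 0.00562
δR/R = √(0.00641) = 0.0801
R = 19.8 Ω, so δR = 0.0801 × 19.8 = 1.59 Ω.

1.59 Ω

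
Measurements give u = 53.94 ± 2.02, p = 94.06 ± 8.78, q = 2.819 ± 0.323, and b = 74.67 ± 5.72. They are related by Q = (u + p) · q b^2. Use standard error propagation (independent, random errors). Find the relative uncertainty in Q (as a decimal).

0.201

Let w = u + p = 148.0. δw = √(δu² + δp²) = √(4.08 + 77.1) = 9.01, so δw/w = 0.0609.
Q is then a monomial in w, q, b:
δQ/Q = √((δw/w)² + (1·δq/q)² + (2·δb/b)²) = √(0.00371 + 0.0131 + 0.0235) = 0.201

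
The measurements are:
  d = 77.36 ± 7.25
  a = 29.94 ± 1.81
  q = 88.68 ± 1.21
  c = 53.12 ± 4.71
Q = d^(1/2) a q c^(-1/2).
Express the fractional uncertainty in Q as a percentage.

Products/powers → add relative errors in quadrature, weighted by exponent:
  (½·δd/d)² = (0.5×0.0937)² = 0.00220;  (1·δa/a)² = (1×0.0605)² = 0.00365;  (1·δq/q)² = (1×0.0136)² = 0.000186;  (−½·δc/c)² = (-0.5×0.0887)² = 0.00197
δQ/Q = √(0.00800) = 0.0895

8.95%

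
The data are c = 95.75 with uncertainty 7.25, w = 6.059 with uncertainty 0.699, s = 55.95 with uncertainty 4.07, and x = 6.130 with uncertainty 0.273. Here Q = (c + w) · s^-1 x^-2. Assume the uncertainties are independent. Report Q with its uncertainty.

Let u = c + w = 101.8. δu = √(δc² + δw²) = √(52.6 + 0.489) = 7.28, so δu/u = 0.0715.
Q is then a monomial in u, s, x:
δQ/Q = √((δu/u)² + (-1·δs/s)² + (-2·δx/x)²) = √(0.00512 + 0.00529 + 0.00793) = 0.135
Q = 0.04842, so δQ = 0.135 × 0.04842 = 0.00656.

0.04842 ± 0.00656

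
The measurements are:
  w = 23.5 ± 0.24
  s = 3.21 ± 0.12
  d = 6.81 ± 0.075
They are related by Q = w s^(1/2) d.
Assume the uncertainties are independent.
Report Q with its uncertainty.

For a monomial Q ∝ w, s^(1/2), d, fractional errors add in quadrature:
  (1·δw/w)² = (1×0.0102)² = 0.000104;  (½·δs/s)² = (0.5×0.0374)² = 0.000349;  (1·δd/d)² = (1×0.0110)² = 0.000121
δQ/Q = √(0.000575) = 0.0240
Q = 287, so δQ = 0.0240 × 287 = 6.88.

287 ± 6.88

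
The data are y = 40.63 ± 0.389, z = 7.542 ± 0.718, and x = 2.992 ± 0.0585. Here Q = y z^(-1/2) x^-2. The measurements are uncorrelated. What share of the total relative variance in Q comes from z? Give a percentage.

58.3%

(δQ/Q)² = (1·δy/y)² + (−½·δz/z)² + (-2·δx/x)²
  y term: (1×0.00957)² = 9.17e-05
  z term: (-0.5×0.0952)² = 0.00227
  x term: (-2×0.0196)² = 0.00153
Total = 0.00389. Share from z = 0.00227/0.00389 = 0.583.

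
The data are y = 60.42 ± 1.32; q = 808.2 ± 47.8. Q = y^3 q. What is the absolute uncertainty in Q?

Q is a product of powers, so relative uncertainties combine in quadrature:
  (3·δy/y)² = (3×0.0218)² = 0.00430;  (1·δq/q)² = (1×0.0591)² = 0.00350
δQ/Q = √(0.00779) = 0.0883
Q = 1.783e+08, so δQ = 0.0883 × 1.783e+08 = 1.57e+07.

1.57e+07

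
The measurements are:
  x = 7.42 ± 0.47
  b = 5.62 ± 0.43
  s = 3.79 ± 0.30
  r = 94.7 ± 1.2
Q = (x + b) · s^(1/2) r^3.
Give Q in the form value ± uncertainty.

(2.16 ± 0.158) × 10^7

Let u = x + b = 13.0. δu = √(δx² + δb²) = √(0.221 + 0.185) = 0.637, so δu/u = 0.0489.
Q is then a monomial in u, s, r:
δQ/Q = √((δu/u)² + (½·δs/s)² + (3·δr/r)²) = √(0.00239 + 0.00157 + 0.00145) = 0.0735
Q = 2.16e+07, so δQ = 0.0735 × 2.16e+07 = 1.58e+06.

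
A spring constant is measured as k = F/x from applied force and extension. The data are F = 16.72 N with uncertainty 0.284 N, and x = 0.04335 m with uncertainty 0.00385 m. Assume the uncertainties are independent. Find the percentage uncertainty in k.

For a monomial k ∝ F, x^-1, fractional errors add in quadrature:
  (1·δF/F)² = (1×0.0170)² = 0.000289;  (-1·δx/x)² = (-1×0.0888)² = 0.00789
δk/k = √(0.00818) = 0.0904

9.04%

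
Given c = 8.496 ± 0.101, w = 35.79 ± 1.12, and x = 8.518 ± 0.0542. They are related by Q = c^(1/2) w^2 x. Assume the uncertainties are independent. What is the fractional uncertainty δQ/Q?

0.0632

Q is a product of powers, so relative uncertainties combine in quadrature:
  (½·δc/c)² = (0.5×0.0119)² = 3.53e-05;  (2·δw/w)² = (2×0.0313)² = 0.00392;  (1·δx/x)² = (1×0.00636)² = 4.05e-05
δQ/Q = √(0.00399) = 0.0632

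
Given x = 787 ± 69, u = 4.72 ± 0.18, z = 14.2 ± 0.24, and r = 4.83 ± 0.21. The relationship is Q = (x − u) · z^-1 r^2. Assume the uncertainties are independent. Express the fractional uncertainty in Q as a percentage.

Let w = x − u = 782. δw = √(δx² + δu²) = √(4760 + 0.0324) = 69.0, so δw/w = 0.0882.
Q is then a monomial in w, z, r:
δQ/Q = √((δw/w)² + (-1·δz/z)² + (2·δr/r)²) = √(0.00778 + 0.000286 + 0.00756) = 0.125

12.5%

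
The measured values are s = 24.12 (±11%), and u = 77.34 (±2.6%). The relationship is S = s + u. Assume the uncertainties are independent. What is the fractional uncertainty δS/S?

For a sum/difference, combine absolute errors in quadrature:
  (δs)² = 7.04;  (δu)² = 4.04
δS = √(11.1) = 3.33
S = 101.5, so δS/S = 3.33/101.5 = 0.0328.

0.0328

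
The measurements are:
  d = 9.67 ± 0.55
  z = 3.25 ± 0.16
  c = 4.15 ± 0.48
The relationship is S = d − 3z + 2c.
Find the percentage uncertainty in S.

Each term contributes (cᵢ δxᵢ)² to (δS)²:
  (δd)² = 0.303;  (3·δz)² = 0.230;  (2·δc)² = 0.922
δS = √(1.45) = 1.21
S = 8.22, so δS/S = 1.21/8.22 = 0.147.

14.7%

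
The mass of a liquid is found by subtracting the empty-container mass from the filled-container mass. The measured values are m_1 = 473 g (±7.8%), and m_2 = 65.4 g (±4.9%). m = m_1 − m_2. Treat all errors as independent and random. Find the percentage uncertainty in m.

Absolute uncertainties add in quadrature for a linear combination:
  (δm_1)² = 1360;  (δm_2)² = 10.3
δm = √(1370) = 37.0 g
m = 408 g, so δm/m = 37.0/408 = 0.0909.

9.09%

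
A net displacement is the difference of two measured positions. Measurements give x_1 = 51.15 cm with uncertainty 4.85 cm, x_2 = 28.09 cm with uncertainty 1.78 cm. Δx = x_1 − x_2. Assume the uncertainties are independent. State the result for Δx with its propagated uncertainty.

Sums and differences: (δΔx)² = Σ (cᵢ δxᵢ)².
  (δx_1)² = 23.5;  (δx_2)² = 3.17
δΔx = √(26.7) = 5.17 cm
Δx = 23.06 cm.

23.06 ± 5.17 cm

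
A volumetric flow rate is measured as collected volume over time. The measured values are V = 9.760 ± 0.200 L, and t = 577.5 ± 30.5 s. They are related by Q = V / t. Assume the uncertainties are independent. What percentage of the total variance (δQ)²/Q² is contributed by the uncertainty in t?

86.9%

(δQ/Q)² = (1·δV/V)² + (-1·δt/t)²
  V term: (1×0.0205)² = 0.000420
  t term: (-1×0.0528)² = 0.00279
Total = 0.00321. Share from t = 0.00279/0.00321 = 0.869.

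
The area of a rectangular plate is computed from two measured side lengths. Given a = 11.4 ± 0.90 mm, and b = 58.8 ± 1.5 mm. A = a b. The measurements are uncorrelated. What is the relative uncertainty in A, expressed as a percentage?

For a monomial A ∝ a, b, fractional errors add in quadrature:
  (1·δa/a)² = (1×0.0789)² = 0.00623;  (1·δb/b)² = (1×0.0255)² = 0.000651
δA/A = √(0.00688) = 0.0830

8.30%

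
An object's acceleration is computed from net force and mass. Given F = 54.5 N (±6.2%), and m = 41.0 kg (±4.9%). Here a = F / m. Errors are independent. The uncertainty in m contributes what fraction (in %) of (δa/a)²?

38.4%

(δa/a)² = (1·δF/F)² + (-1·δm/m)²
  F term: (1×0.0620)² = 0.00384
  m term: (-1×0.0490)² = 0.00240
Total = 0.00624. Share from m = 0.00240/0.00624 = 0.384.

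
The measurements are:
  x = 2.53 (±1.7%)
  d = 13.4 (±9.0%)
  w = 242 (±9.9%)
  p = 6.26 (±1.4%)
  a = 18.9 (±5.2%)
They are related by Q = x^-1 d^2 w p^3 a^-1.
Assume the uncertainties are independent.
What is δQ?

48300

Each factor contributes (exponent × relative error)² to (δQ/Q)²:
  (-1·δx/x)² = (-1×0.0170)² = 0.000289;  (2·δd/d)² = (2×0.0900)² = 0.0324;  (1·δw/w)² = (1×0.0990)² = 0.00980;  (3·δp/p)² = (3×0.0140)² = 0.00176;  (-1·δa/a)² = (-1×0.0520)² = 0.00270
δQ/Q = √(0.0470) = 0.217
Q = 2.23e+05, so δQ = 0.217 × 2.23e+05 = 48300.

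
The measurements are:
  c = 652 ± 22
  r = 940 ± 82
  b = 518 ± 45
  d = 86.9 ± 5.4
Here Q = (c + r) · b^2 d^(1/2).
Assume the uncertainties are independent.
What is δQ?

Let u = c + r = 1590. δu = √(δc² + δr²) = √(484 + 6720) = 84.9, so δu/u = 0.0533.
Q is then a monomial in u, b, d:
δQ/Q = √((δu/u)² + (2·δb/b)² + (½·δd/d)²) = √(0.00284 + 0.0302 + 0.000965) = 0.184
Q = 3.98e+09, so δQ = 0.184 × 3.98e+09 = 7.34e+08.

7.34e+08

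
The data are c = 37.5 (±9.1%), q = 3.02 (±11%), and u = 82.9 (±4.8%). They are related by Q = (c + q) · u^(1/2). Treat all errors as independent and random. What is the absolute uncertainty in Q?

Let w = c + q = 40.5. δw = √(δc² + δq²) = √(11.6 + 0.110) = 3.43, so δw/w = 0.0846.
Q is then a monomial in w, u:
δQ/Q = √((δw/w)² + (½·δu/u)²) = √(0.00716 + 0.000576) = 0.0880
Q = 369, so δQ = 0.0880 × 369 = 32.4.

32.4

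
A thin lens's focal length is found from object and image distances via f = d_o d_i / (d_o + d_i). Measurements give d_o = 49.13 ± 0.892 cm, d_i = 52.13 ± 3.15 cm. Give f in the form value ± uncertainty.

25.29 ± 0.778 cm

∂f/∂d_o = (d_i/(d_o+d_i))² = 0.265;  ∂f/∂d_i = (d_o/(d_o+d_i))² = 0.235
δf = √((∂f/∂d_o · δd_o)² + (∂f/∂d_i · δd_i)²) = √(0.0559 + 0.550) = 0.778 cm
f = 25.29 cm.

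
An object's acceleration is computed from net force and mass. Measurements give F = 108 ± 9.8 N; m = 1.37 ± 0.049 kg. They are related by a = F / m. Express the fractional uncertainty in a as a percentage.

9.75%

Products/powers → add relative errors in quadrature, weighted by exponent:
  (1·δF/F)² = (1×0.0907)² = 0.00823;  (-1·δm/m)² = (-1×0.0358)² = 0.00128
δa/a = √(0.00951) = 0.0975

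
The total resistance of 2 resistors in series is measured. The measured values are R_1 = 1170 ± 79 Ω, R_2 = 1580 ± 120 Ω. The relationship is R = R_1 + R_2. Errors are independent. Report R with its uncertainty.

2750 ± 144 Ω

Each term contributes (cᵢ δxᵢ)² to (δR)²:
  (δR_1)² = 6240;  (δR_2)² = 14400
δR = √(20600) = 144 Ω
R = 2750 Ω.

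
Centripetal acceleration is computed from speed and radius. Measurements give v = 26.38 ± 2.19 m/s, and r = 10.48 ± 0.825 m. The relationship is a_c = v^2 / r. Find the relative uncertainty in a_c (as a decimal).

0.184

a_c is a product of powers, so relative uncertainties combine in quadrature:
  (2·δv/v)² = (2×0.0830)² = 0.0276;  (-1·δr/r)² = (-1×0.0787)² = 0.00620
δa_c/a_c = √(0.0338) = 0.184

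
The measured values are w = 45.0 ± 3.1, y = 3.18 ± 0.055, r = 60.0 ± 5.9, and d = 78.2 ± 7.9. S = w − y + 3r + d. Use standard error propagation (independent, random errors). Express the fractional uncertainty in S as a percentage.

6.54%

Absolute uncertainties add in quadrature for a linear combination:
  (δw)² = 9.61;  (δy)² = 0.00302;  (3·δr)² = 313;  (δd)² = 62.4
δS = √(385) = 19.6
S = 300, so δS/S = 19.6/300 = 0.0654.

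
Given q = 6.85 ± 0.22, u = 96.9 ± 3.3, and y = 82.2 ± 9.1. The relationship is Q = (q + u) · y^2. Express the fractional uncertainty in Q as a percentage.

22.4%

Let w = q + u = 104. δw = √(δq² + δu²) = √(0.0484 + 10.9) = 3.31, so δw/w = 0.0319.
Q is then a monomial in w, y:
δQ/Q = √((δw/w)² + (2·δy/y)²) = √(0.00102 + 0.0490) = 0.224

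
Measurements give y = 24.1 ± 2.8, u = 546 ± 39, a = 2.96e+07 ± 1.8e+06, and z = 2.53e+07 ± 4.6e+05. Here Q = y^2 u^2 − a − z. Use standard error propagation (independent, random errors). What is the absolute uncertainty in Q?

4.73e+07

Let p = y^2·u^2 = 1.73e+08. δp/p = √((2·δy/y)² + (2·δu/u)²) = √(0.0540 + 0.0204) = 0.273, so δp = 4.72e+07.
Q = p − a − z: δQ = √(δp² + δa² + δz²) = √(2.23e+15 + 3.24e+12 + 2.12e+11) = 4.73e+07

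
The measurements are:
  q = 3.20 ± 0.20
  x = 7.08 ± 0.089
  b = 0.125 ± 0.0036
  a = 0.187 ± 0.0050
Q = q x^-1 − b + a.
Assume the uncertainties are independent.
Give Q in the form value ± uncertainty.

0.514 ± 0.0295

Let p = q·x^-1 = 0.452. δp/p = √((1·δq/q)² + (-1·δx/x)²) = √(0.00391 + 0.000158) = 0.0638, so δp = 0.0288.
Q = p − b + a: δQ = √(δp² + δb² + δa²) = √(0.000830 + 1.3e-05 + 2.5e-05) = 0.0295
Q = 0.514.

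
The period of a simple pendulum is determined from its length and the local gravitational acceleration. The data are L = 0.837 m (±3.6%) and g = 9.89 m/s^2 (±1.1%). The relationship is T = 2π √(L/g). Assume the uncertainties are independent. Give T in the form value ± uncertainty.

Since T is a product/quotient, work with relative uncertainties:
  (½·δL/L)² = (0.5×0.0360)² = 0.000324;  (−½·δg/g)² = (-0.5×0.0110)² = 3.03e-05
δT/T = √(0.000354) = 0.0188
T = 1.83 s, so δT = 0.0188 × 1.83 = 0.0344 s.

1.83 ± 0.0344 s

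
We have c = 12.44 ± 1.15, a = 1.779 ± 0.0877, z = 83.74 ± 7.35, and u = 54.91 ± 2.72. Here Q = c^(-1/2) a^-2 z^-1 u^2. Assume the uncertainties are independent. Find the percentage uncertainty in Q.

17.1%

Each factor contributes (exponent × relative error)² to (δQ/Q)²:
  (−½·δc/c)² = (-0.5×0.0924)² = 0.00214;  (-2·δa/a)² = (-2×0.0493)² = 0.00972;  (-1·δz/z)² = (-1×0.0878)² = 0.00770;  (2·δu/u)² = (2×0.0495)² = 0.00982
δQ/Q = √(0.0294) = 0.171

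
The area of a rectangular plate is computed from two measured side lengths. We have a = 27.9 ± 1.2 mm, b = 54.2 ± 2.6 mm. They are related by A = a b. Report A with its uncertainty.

1510 ± 97.4 mm^2

Each factor contributes (exponent × relative error)² to (δA/A)²:
  (1·δa/a)² = (1×0.0430)² = 0.00185;  (1·δb/b)² = (1×0.0480)² = 0.00230
δA/A = √(0.00415) = 0.0644
A = 1510 mm^2, so δA = 0.0644 × 1510 = 97.4 mm^2.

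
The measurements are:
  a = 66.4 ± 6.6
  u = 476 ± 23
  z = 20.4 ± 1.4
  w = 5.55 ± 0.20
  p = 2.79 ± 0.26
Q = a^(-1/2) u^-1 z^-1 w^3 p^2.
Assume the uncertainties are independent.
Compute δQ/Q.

Q is a product of powers, so relative uncertainties combine in quadrature:
  (−½·δa/a)² = (-0.5×0.0994)² = 0.00247;  (-1·δu/u)² = (-1×0.0483)² = 0.00233;  (-1·δz/z)² = (-1×0.0686)² = 0.00471;  (3·δw/w)² = (3×0.0360)² = 0.0117;  (2·δp/p)² = (2×0.0932)² = 0.0347
δQ/Q = √(0.0559) = 0.237

0.237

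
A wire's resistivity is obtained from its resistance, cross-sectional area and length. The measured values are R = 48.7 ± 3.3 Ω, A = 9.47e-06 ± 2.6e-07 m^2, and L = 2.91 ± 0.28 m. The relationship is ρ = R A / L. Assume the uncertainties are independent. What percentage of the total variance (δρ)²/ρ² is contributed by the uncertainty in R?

31.4%

(δρ/ρ)² = (1·δR/R)² + (1·δA/A)² + (-1·δL/L)²
  R term: (1×0.0678)² = 0.00459
  A term: (1×0.0275)² = 0.000754
  L term: (-1×0.0962)² = 0.00926
Total = 0.0146. Share from R = 0.00459/0.0146 = 0.314.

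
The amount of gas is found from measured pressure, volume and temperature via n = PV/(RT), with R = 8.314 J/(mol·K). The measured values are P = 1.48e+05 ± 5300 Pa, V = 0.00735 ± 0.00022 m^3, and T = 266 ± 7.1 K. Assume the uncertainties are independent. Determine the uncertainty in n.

0.0264 mol

Products/powers → add relative errors in quadrature, weighted by exponent:
  (1·δP/P)² = (1×0.0358)² = 0.00128;  (1·δV/V)² = (1×0.0299)² = 0.000896;  (-1·δT/T)² = (-1×0.0267)² = 0.000712
δn/n = √(0.00289) = 0.0538
n = 0.492 mol, so δn = 0.0538 × 0.492 = 0.0264 mol.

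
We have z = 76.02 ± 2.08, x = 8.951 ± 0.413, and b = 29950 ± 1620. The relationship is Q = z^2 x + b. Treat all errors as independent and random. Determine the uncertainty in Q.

4040

Let p = z^2·x = 51730. δp/p = √((2·δz/z)² + (1·δx/x)²) = √(0.00299 + 0.00213) = 0.0716, so δp = 3700.
Q = p + b: δQ = √(δp² + δb²) = √(1.37e+07 + 2.62e+06) = 4040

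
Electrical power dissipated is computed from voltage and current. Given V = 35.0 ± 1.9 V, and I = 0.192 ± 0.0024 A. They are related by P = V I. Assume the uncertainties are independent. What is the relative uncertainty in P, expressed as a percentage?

5.57%

Relative error in a monomial: (δP/P)² = Σ (nᵢ · δxᵢ/xᵢ)².
  (1·δV/V)² = (1×0.0543)² = 0.00295;  (1·δI/I)² = (1×0.0125)² = 0.000156
δP/P = √(0.00310) = 0.0557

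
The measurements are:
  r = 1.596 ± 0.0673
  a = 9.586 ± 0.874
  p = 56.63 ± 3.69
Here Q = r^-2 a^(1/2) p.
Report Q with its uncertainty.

68.83 ± 7.98

Products/powers → add relative errors in quadrature, weighted by exponent:
  (-2·δr/r)² = (-2×0.0422)² = 0.00711;  (½·δa/a)² = (0.5×0.0912)² = 0.00208;  (1·δp/p)² = (1×0.0652)² = 0.00425
δQ/Q = √(0.0134) = 0.116
Q = 68.83, so δQ = 0.116 × 68.83 = 7.98.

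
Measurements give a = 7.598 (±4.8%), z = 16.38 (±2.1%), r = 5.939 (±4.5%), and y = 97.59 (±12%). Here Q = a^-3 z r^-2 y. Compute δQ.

Products/powers → add relative errors in quadrature, weighted by exponent:
  (-3·δa/a)² = (-3×0.0480)² = 0.0207;  (1·δz/z)² = (1×0.0210)² = 0.000441;  (-2·δr/r)² = (-2×0.0450)² = 0.00810;  (1·δy/y)² = (1×0.120)² = 0.0144
δQ/Q = √(0.0437) = 0.209
Q = 0.1033, so δQ = 0.209 × 0.1033 = 0.0216.

0.0216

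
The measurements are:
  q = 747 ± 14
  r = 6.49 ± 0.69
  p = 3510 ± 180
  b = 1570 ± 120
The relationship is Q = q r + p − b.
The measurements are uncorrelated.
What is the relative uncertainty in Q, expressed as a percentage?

8.34%

Let w = q·r = 4850. δw/w = √((1·δq/q)² + (1·δr/r)²) = √(0.000351 + 0.0113) = 0.108, so δw = 523.
Q = w + p − b: δQ = √(δw² + δp² + δb²) = √(2.74e+05 + 32400 + 14400) = 566
Q = 6790, so δQ/Q = 566/6790 = 0.0834.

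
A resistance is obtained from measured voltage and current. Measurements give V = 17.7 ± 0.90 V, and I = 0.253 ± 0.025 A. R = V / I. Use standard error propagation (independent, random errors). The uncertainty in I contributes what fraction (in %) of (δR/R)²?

(δR/R)² = (1·δV/V)² + (-1·δI/I)²
  V term: (1×0.0508)² = 0.00259
  I term: (-1×0.0988)² = 0.00976
Total = 0.0123. Share from I = 0.00976/0.0123 = 0.791.

79.1%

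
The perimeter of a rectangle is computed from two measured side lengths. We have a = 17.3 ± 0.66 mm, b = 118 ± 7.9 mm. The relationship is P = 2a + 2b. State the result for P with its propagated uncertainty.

271 ± 15.9 mm

Absolute uncertainties add in quadrature for a linear combination:
  (2·δa)² = 1.74;  (2·δb)² = 250
δP = √(251) = 15.9 mm
P = 271 mm.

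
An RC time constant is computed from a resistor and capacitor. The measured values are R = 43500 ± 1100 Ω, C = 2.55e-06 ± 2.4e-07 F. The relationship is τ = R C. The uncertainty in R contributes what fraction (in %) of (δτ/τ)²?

6.73%

(δτ/τ)² = (1·δR/R)² + (1·δC/C)²
  R term: (1×0.0253)² = 0.000639
  C term: (1×0.0941)² = 0.00886
Total = 0.00950. Share from R = 0.000639/0.00950 = 0.0673.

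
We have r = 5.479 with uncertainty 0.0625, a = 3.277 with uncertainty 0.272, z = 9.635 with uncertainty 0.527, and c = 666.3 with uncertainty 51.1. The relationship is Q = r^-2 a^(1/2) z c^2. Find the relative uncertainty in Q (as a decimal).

0.170

Each factor contributes (exponent × relative error)² to (δQ/Q)²:
  (-2·δr/r)² = (-2×0.0114)² = 0.000520;  (½·δa/a)² = (0.5×0.0830)² = 0.00172;  (1·δz/z)² = (1×0.0547)² = 0.00299;  (2·δc/c)² = (2×0.0767)² = 0.0235
δQ/Q = √(0.0288) = 0.170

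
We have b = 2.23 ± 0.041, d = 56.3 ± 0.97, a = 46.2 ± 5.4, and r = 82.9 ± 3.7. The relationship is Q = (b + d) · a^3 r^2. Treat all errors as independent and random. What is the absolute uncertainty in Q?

Let u = b + d = 58.5. δu = √(δb² + δd²) = √(0.00168 + 0.941) = 0.971, so δu/u = 0.0166.
Q is then a monomial in u, a, r:
δQ/Q = √((δu/u)² + (3·δa/a)² + (2·δr/r)²) = √(0.000275 + 0.123 + 0.00797) = 0.362
Q = 3.97e+10, so δQ = 0.362 × 3.97e+10 = 1.44e+10.

1.44e+10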